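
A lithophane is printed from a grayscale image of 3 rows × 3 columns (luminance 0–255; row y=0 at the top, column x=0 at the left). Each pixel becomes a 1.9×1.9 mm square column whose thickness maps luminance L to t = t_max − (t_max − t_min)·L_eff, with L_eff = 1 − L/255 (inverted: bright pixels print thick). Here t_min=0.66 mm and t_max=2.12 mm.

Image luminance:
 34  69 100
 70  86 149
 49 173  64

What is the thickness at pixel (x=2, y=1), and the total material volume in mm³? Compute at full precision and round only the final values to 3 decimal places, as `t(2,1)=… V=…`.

t(2,1)=1.513 V=37.855

span = t_max - t_min = 2.12 - 0.66 = 1.460
L(2,1) = 149, L_eff = 1 - 149/255 = 0.415686 (inverted)
t(2,1) = 2.12 - 1.460·0.415686 = 1.513
Σt over all 3·3 pixels = 133697/12750 ≈ 10.4860392
V = pitch²·Σt = 1.9²·133697/12750 = 37.855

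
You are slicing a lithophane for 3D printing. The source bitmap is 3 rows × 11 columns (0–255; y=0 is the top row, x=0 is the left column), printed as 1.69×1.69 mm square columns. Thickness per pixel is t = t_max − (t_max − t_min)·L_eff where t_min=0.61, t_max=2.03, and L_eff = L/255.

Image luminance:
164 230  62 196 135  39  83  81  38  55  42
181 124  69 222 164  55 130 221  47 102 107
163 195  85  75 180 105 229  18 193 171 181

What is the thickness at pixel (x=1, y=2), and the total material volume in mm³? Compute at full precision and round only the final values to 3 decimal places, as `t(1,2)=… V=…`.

span = t_max - t_min = 2.03 - 0.61 = 1.420
L(1,2) = 195, L_eff = 195/255 = 0.764706
t(1,2) = 2.03 - 1.420·0.764706 = 0.944
Σt over all 3·11 pixels = 1120081/25500 ≈ 43.9247451
V = pitch²·Σt = 1.69²·1120081/25500 = 125.453

t(1,2)=0.944 V=125.453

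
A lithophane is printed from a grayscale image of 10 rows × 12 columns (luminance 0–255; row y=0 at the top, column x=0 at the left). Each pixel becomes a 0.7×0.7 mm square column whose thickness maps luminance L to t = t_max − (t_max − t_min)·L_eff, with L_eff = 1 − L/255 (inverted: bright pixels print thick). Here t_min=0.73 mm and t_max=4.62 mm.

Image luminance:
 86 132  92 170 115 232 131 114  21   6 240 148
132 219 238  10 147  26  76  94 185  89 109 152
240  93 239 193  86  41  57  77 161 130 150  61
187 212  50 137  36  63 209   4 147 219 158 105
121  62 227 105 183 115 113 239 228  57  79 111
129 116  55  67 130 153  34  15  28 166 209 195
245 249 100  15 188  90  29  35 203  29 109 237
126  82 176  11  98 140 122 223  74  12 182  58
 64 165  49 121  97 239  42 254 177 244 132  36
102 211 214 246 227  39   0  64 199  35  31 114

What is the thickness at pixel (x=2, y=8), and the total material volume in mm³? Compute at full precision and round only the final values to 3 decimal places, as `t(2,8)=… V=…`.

t(2,8)=1.477 V=154.233

span = t_max - t_min = 4.62 - 0.73 = 3.890
L(2,8) = 49, L_eff = 1 - 49/255 = 0.807843 (inverted)
t(2,8) = 4.62 - 3.890·0.807843 = 1.477
Σt over all 10·12 pixels = 8026399/25500 ≈ 314.7607451
V = pitch²·Σt = 0.7²·8026399/25500 = 154.233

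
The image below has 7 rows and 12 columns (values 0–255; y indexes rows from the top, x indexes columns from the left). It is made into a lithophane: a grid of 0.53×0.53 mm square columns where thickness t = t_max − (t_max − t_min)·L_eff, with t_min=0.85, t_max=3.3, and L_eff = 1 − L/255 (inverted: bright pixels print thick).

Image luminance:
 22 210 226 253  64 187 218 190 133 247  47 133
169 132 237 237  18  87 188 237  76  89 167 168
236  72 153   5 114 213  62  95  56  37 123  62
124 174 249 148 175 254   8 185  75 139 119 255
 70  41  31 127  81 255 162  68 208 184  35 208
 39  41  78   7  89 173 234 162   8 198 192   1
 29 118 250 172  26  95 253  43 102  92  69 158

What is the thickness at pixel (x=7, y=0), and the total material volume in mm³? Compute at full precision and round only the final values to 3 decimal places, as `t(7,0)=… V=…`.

t(7,0)=2.675 V=49.654

span = t_max - t_min = 3.3 - 0.85 = 2.450
L(7,0) = 190, L_eff = 1 - 190/255 = 0.254902 (inverted)
t(7,0) = 3.3 - 2.450·0.254902 = 2.675
Σt over all 7·12 pixels = 901523/5100 ≈ 176.7692157
V = pitch²·Σt = 0.53²·901523/5100 = 49.654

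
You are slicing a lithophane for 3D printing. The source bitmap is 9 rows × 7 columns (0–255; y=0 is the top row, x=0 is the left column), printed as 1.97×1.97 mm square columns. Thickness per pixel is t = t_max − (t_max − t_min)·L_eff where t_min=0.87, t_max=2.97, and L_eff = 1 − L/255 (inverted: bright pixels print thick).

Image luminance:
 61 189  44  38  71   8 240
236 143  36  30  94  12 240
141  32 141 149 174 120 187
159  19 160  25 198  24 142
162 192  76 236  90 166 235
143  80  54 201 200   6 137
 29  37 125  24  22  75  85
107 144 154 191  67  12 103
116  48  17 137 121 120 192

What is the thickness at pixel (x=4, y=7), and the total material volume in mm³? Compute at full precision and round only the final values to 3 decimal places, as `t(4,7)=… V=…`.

span = t_max - t_min = 2.97 - 0.87 = 2.100
L(4,7) = 67, L_eff = 1 - 67/255 = 0.737255 (inverted)
t(4,7) = 2.97 - 2.100·0.737255 = 1.422
Σt over all 9·7 pixels = 38283/340 ≈ 112.5970588
V = pitch²·Σt = 1.97²·38283/340 = 436.978

t(4,7)=1.422 V=436.978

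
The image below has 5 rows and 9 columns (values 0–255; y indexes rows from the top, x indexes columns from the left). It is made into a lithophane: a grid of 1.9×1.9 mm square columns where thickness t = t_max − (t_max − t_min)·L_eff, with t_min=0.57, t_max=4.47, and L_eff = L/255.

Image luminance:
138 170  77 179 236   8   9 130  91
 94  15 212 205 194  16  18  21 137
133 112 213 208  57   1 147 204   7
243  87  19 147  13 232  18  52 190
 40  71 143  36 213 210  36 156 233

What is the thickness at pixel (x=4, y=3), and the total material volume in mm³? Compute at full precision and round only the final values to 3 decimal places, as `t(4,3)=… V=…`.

span = t_max - t_min = 4.47 - 0.57 = 3.900
L(4,3) = 13, L_eff = 13/255 = 0.050980
t(4,3) = 4.47 - 3.900·0.050980 = 4.271
Σt over all 5·9 pixels = 207509/1700 ≈ 122.0641176
V = pitch²·Σt = 1.9²·207509/1700 = 440.651

t(4,3)=4.271 V=440.651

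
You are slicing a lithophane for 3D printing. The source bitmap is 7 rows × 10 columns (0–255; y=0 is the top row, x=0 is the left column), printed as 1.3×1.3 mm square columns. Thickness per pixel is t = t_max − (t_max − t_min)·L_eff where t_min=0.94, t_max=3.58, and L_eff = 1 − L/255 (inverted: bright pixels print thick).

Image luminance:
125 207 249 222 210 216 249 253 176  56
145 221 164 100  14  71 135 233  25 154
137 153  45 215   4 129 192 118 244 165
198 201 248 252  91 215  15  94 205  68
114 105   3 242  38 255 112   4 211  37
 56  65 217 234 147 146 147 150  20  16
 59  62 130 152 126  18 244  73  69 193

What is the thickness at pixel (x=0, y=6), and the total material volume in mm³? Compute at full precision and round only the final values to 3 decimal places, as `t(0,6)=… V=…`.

t(0,6)=1.551 V=280.200

span = t_max - t_min = 3.58 - 0.94 = 2.640
L(0,6) = 59, L_eff = 1 - 59/255 = 0.768627 (inverted)
t(0,6) = 3.58 - 2.640·0.768627 = 1.551
Σt over all 7·10 pixels = 352323/2125 ≈ 165.7990588
V = pitch²·Σt = 1.3²·352323/2125 = 280.200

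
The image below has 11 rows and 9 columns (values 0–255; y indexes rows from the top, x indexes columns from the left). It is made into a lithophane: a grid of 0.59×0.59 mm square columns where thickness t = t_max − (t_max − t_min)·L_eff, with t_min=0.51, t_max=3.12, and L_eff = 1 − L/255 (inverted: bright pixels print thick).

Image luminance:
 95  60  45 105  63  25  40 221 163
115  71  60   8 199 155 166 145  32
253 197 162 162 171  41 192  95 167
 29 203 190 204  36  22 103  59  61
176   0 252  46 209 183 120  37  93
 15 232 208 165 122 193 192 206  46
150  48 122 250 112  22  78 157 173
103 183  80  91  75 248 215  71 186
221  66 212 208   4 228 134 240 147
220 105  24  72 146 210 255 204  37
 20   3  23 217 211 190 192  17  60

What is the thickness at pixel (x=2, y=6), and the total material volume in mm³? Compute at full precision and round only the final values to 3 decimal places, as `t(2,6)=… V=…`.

span = t_max - t_min = 3.12 - 0.51 = 2.610
L(2,6) = 122, L_eff = 1 - 122/255 = 0.521569 (inverted)
t(2,6) = 3.12 - 2.610·0.521569 = 1.759
Σt over all 11·9 pixels = 305769/1700 ≈ 179.8641176
V = pitch²·Σt = 0.59²·305769/1700 = 62.611

t(2,6)=1.759 V=62.611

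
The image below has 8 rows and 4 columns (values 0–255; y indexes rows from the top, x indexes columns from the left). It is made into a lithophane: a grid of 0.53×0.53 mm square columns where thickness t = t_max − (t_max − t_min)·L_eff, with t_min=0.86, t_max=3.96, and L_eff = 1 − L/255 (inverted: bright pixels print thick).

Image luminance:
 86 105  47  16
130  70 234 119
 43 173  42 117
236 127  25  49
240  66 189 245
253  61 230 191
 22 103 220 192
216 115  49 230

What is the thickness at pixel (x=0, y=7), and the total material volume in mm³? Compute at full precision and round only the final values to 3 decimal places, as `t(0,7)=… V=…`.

span = t_max - t_min = 3.96 - 0.86 = 3.100
L(0,7) = 216, L_eff = 1 - 216/255 = 0.152941 (inverted)
t(0,7) = 3.96 - 3.100·0.152941 = 3.486
Σt over all 8·4 pixels = 201647/2550 ≈ 79.0772549
V = pitch²·Σt = 0.53²·201647/2550 = 22.213

t(0,7)=3.486 V=22.213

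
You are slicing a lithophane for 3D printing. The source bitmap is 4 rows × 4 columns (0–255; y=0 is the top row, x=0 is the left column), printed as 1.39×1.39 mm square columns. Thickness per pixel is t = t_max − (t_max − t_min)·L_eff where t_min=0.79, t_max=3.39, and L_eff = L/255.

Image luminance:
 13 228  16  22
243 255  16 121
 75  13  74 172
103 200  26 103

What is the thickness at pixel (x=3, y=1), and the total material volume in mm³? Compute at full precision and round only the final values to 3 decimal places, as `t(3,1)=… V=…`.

span = t_max - t_min = 3.39 - 0.79 = 2.600
L(3,1) = 121, L_eff = 121/255 = 0.474510
t(3,1) = 3.39 - 2.600·0.474510 = 2.156
Σt over all 4·4 pixels = 15772/425 ≈ 37.1105882
V = pitch²·Σt = 1.39²·15772/425 = 71.701

t(3,1)=2.156 V=71.701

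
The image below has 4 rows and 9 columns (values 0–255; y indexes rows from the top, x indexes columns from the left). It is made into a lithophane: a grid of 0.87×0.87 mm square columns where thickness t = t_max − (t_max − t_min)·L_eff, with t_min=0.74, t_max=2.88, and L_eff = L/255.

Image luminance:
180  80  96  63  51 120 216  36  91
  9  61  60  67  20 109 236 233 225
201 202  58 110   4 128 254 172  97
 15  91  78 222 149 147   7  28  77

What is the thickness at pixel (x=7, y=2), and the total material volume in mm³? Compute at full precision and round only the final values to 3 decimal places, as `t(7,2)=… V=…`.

t(7,2)=1.437 V=53.112

span = t_max - t_min = 2.88 - 0.74 = 2.140
L(7,2) = 172, L_eff = 172/255 = 0.674510
t(7,2) = 2.88 - 2.140·0.674510 = 1.437
Σt over all 4·9 pixels = 298223/4250 ≈ 70.1701176
V = pitch²·Σt = 0.87²·298223/4250 = 53.112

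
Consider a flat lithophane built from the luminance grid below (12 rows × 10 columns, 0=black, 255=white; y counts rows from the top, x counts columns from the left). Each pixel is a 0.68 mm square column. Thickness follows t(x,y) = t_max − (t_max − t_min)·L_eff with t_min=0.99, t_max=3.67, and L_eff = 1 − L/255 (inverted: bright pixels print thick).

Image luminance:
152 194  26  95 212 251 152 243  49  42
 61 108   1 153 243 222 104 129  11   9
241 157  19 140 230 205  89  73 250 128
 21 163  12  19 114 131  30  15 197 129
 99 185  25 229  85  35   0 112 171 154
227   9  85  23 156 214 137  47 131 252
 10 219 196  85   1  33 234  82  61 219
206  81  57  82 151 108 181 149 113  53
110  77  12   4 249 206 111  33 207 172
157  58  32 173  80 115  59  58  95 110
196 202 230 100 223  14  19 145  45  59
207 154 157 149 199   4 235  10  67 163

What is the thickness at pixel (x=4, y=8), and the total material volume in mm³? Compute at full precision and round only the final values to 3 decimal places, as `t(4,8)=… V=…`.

t(4,8)=3.607 V=124.005

span = t_max - t_min = 3.67 - 0.99 = 2.680
L(4,8) = 249, L_eff = 1 - 249/255 = 0.023529 (inverted)
t(4,8) = 3.67 - 2.680·0.023529 = 3.607
Σt over all 12·10 pixels = 1709621/6375 ≈ 268.1758431
V = pitch²·Σt = 0.68²·1709621/6375 = 124.005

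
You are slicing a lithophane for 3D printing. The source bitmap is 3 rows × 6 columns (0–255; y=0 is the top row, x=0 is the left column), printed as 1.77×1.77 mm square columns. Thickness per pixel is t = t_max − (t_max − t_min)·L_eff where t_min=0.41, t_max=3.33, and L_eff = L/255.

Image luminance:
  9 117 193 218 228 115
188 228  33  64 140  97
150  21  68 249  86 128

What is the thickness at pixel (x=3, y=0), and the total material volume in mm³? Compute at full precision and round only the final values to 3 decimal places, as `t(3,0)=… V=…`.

t(3,0)=0.834 V=104.126

span = t_max - t_min = 3.33 - 0.41 = 2.920
L(3,0) = 218, L_eff = 218/255 = 0.854902
t(3,0) = 3.33 - 2.920·0.854902 = 0.834
Σt over all 3·6 pixels = 423763/12750 ≈ 33.2363137
V = pitch²·Σt = 1.77²·423763/12750 = 104.126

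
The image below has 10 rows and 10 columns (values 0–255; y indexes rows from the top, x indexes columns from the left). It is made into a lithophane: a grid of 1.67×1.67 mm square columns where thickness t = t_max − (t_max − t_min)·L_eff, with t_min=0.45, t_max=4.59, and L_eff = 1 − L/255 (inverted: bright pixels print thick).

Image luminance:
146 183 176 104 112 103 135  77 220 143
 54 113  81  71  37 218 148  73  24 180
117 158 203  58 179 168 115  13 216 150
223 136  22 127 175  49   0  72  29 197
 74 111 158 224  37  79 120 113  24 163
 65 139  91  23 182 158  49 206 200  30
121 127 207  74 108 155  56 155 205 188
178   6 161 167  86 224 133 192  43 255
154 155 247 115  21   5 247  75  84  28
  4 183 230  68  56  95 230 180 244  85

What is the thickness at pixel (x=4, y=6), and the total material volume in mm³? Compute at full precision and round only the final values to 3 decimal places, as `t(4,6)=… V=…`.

t(4,6)=2.203 V=686.865

span = t_max - t_min = 4.59 - 0.45 = 4.140
L(4,6) = 108, L_eff = 1 - 108/255 = 0.576471 (inverted)
t(4,6) = 4.59 - 4.140·0.576471 = 2.203
Σt over all 10·10 pixels = 523356/2125 ≈ 246.2851765
V = pitch²·Σt = 1.67²·523356/2125 = 686.865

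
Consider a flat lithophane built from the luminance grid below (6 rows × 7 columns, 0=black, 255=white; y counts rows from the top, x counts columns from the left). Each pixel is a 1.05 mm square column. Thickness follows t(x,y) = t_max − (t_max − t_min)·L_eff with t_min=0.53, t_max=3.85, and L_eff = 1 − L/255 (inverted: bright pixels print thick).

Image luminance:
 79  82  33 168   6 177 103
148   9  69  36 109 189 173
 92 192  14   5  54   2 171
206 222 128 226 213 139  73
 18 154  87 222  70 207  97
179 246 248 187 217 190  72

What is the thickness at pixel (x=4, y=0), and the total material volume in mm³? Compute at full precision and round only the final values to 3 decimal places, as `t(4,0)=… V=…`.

t(4,0)=0.608 V=100.791

span = t_max - t_min = 3.85 - 0.53 = 3.320
L(4,0) = 6, L_eff = 1 - 6/255 = 0.976471 (inverted)
t(4,0) = 3.85 - 3.320·0.976471 = 0.608
Σt over all 6·7 pixels = 1165607/12750 ≈ 91.4201569
V = pitch²·Σt = 1.05²·1165607/12750 = 100.791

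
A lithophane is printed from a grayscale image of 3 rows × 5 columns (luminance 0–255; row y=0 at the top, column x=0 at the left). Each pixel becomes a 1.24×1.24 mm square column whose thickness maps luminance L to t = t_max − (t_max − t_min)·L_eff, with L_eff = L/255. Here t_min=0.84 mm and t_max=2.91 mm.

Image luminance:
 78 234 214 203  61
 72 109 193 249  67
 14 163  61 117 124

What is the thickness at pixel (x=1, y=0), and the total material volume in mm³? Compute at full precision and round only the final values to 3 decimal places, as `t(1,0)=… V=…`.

t(1,0)=1.010 V=42.665

span = t_max - t_min = 2.91 - 0.84 = 2.070
L(1,0) = 234, L_eff = 234/255 = 0.917647
t(1,0) = 2.91 - 2.070·0.917647 = 1.010
Σt over all 3·5 pixels = 117927/4250 ≈ 27.7475294
V = pitch²·Σt = 1.24²·117927/4250 = 42.665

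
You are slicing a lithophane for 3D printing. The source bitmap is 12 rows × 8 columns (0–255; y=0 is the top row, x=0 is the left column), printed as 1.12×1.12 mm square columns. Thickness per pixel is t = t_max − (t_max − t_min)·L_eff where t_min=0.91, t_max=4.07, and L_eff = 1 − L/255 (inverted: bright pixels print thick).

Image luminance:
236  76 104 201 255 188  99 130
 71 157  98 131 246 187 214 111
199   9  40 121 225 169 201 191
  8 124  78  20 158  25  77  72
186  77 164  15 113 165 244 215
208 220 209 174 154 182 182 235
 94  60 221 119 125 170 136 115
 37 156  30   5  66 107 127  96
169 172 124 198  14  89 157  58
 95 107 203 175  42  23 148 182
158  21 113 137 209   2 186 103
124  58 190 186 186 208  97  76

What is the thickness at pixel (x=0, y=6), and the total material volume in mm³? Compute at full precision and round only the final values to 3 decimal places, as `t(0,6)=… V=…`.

t(0,6)=2.075 V=306.039

span = t_max - t_min = 4.07 - 0.91 = 3.160
L(0,6) = 94, L_eff = 1 - 94/255 = 0.631373 (inverted)
t(0,6) = 4.07 - 3.160·0.631373 = 2.075
Σt over all 12·8 pixels = 1555322/6375 ≈ 243.9720784
V = pitch²·Σt = 1.12²·1555322/6375 = 306.039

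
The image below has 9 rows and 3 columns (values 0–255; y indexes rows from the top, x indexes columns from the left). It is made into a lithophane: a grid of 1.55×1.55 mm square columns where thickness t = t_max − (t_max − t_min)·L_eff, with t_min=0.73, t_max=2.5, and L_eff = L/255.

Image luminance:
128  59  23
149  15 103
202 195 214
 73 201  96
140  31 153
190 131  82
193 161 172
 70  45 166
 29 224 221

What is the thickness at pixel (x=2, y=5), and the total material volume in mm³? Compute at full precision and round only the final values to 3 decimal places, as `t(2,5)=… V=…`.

t(2,5)=1.931 V=104.369

span = t_max - t_min = 2.5 - 0.73 = 1.770
L(2,5) = 82, L_eff = 82/255 = 0.321569
t(2,5) = 2.5 - 1.770·0.321569 = 1.931
Σt over all 9·3 pixels = 92314/2125 ≈ 43.4418824
V = pitch²·Σt = 1.55²·92314/2125 = 104.369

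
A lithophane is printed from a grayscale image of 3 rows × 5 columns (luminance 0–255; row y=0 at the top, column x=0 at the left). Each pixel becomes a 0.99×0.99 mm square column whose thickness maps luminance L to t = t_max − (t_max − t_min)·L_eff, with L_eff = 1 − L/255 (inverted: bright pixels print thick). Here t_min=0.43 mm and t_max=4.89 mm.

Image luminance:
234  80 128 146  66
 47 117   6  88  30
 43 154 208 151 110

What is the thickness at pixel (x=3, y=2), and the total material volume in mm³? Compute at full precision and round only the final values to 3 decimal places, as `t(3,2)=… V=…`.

t(3,2)=3.071 V=33.886

span = t_max - t_min = 4.89 - 0.43 = 4.460
L(3,2) = 151, L_eff = 1 - 151/255 = 0.407843 (inverted)
t(3,2) = 4.89 - 4.460·0.407843 = 3.071
Σt over all 3·5 pixels = 293881/8500 ≈ 34.5742353
V = pitch²·Σt = 0.99²·293881/8500 = 33.886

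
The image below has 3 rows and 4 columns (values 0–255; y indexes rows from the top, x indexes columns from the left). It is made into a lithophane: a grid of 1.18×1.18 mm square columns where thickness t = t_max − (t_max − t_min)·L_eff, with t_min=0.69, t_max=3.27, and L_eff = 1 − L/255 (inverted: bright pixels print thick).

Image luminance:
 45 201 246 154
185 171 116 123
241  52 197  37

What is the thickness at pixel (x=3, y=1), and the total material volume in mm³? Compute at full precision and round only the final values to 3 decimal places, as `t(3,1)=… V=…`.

span = t_max - t_min = 3.27 - 0.69 = 2.580
L(3,1) = 123, L_eff = 1 - 123/255 = 0.517647 (inverted)
t(3,1) = 3.27 - 2.580·0.517647 = 1.934
Σt over all 3·4 pixels = 26.168
V = pitch²·Σt = 1.18²·26.168 = 36.436

t(3,1)=1.934 V=36.436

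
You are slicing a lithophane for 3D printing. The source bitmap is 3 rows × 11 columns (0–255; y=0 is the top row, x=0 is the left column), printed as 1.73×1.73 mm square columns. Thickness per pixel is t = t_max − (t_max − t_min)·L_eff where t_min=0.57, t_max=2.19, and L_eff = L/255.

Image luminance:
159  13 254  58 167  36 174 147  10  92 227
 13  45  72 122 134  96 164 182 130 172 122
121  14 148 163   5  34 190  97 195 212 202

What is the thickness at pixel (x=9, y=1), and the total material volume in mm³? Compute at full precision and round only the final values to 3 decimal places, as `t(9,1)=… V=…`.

span = t_max - t_min = 2.19 - 0.57 = 1.620
L(9,1) = 172, L_eff = 172/255 = 0.674510
t(9,1) = 2.19 - 1.620·0.674510 = 1.097
Σt over all 3·11 pixels = 79983/1700 ≈ 47.0488235
V = pitch²·Σt = 1.73²·79983/1700 = 140.812

t(9,1)=1.097 V=140.812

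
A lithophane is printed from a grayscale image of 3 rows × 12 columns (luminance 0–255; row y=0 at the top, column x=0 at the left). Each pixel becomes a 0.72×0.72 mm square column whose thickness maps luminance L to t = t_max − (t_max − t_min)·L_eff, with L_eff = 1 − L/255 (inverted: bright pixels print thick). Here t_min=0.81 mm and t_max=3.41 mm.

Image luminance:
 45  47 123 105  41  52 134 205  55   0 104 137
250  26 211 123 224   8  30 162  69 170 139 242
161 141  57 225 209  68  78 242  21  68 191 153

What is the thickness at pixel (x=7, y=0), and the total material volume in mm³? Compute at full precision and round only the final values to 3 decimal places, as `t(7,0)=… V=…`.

t(7,0)=2.900 V=37.929

span = t_max - t_min = 3.41 - 0.81 = 2.600
L(7,0) = 205, L_eff = 1 - 205/255 = 0.196078 (inverted)
t(7,0) = 3.41 - 2.600·0.196078 = 2.900
Σt over all 3·12 pixels = 93287/1275 ≈ 73.1662745
V = pitch²·Σt = 0.72²·93287/1275 = 37.929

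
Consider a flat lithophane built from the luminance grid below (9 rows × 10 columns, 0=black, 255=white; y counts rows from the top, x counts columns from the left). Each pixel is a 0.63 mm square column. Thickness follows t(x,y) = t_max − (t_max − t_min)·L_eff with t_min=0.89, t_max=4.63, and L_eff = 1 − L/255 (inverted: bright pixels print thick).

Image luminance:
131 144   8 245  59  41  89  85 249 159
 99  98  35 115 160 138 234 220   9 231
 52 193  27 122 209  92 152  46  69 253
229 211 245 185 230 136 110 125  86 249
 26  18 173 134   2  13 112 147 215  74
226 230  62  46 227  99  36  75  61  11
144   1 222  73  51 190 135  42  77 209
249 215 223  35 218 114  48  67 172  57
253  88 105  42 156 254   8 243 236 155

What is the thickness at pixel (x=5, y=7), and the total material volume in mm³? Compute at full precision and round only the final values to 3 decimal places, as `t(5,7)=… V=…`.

span = t_max - t_min = 4.63 - 0.89 = 3.740
L(5,7) = 114, L_eff = 1 - 114/255 = 0.552941 (inverted)
t(5,7) = 4.63 - 3.740·0.552941 = 2.562
Σt over all 9·10 pixels = 94052/375 ≈ 250.8053333
V = pitch²·Σt = 0.63²·94052/375 = 99.545

t(5,7)=2.562 V=99.545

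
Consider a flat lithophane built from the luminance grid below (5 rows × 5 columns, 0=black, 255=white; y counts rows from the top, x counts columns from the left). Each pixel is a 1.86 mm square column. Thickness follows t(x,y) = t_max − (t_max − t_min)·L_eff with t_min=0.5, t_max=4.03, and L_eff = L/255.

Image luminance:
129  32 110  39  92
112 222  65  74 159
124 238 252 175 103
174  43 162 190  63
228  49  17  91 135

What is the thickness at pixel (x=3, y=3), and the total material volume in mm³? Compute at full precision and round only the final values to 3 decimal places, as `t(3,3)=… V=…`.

t(3,3)=1.400 V=201.144

span = t_max - t_min = 4.03 - 0.5 = 3.530
L(3,3) = 190, L_eff = 190/255 = 0.745098
t(3,3) = 4.03 - 3.530·0.745098 = 1.400
Σt over all 5·5 pixels = 494197/8500 ≈ 58.1408235
V = pitch²·Σt = 1.86²·494197/8500 = 201.144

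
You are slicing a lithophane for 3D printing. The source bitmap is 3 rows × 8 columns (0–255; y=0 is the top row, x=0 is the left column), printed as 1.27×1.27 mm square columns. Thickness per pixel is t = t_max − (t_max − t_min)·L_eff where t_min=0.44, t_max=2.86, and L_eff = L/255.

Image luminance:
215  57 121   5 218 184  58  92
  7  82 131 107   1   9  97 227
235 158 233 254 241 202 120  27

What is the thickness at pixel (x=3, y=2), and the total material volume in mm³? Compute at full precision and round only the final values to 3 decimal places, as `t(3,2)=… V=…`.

t(3,2)=0.449 V=63.549

span = t_max - t_min = 2.86 - 0.44 = 2.420
L(3,2) = 254, L_eff = 254/255 = 0.996078
t(3,2) = 2.86 - 2.420·0.996078 = 0.449
Σt over all 3·8 pixels = 167453/4250 ≈ 39.4007059
V = pitch²·Σt = 1.27²·167453/4250 = 63.549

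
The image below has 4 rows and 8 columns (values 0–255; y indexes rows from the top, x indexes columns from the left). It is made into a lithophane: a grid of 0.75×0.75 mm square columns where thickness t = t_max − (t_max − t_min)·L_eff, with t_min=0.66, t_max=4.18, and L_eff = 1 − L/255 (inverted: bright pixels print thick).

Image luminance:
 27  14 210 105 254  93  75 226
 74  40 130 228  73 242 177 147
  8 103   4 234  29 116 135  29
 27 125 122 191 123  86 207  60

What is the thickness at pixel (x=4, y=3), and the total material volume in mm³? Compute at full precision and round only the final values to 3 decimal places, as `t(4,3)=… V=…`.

span = t_max - t_min = 4.18 - 0.66 = 3.520
L(4,3) = 123, L_eff = 1 - 123/255 = 0.517647 (inverted)
t(4,3) = 4.18 - 3.520·0.517647 = 2.358
Σt over all 4·8 pixels = 153824/2125 ≈ 72.3877647
V = pitch²·Σt = 0.75²·153824/2125 = 40.718

t(4,3)=2.358 V=40.718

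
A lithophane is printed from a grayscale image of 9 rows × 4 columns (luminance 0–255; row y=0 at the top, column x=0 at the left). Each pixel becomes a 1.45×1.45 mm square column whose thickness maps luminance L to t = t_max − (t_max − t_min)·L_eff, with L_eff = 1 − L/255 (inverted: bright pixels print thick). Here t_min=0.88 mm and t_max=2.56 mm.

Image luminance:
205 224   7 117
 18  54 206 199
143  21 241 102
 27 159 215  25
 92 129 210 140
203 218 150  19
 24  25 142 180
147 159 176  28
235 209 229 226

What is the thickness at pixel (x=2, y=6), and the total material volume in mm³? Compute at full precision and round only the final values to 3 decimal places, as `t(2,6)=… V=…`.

t(2,6)=1.816 V=134.536

span = t_max - t_min = 2.56 - 0.88 = 1.680
L(2,6) = 142, L_eff = 1 - 142/255 = 0.443137 (inverted)
t(2,6) = 2.56 - 1.680·0.443137 = 1.816
Σt over all 9·4 pixels = 135976/2125 ≈ 63.9887059
V = pitch²·Σt = 1.45²·135976/2125 = 134.536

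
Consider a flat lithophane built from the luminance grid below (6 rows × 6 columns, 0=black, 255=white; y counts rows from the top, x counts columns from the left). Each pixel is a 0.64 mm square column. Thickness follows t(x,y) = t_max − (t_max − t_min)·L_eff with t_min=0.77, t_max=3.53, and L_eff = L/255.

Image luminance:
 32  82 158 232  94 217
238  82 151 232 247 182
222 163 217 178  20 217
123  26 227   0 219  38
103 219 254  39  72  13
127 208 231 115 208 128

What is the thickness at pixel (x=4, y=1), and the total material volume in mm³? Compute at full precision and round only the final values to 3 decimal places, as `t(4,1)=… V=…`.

span = t_max - t_min = 3.53 - 0.77 = 2.760
L(4,1) = 247, L_eff = 247/255 = 0.968627
t(4,1) = 3.53 - 2.760·0.968627 = 0.857
Σt over all 6·6 pixels = 147823/2125 ≈ 69.5637647
V = pitch²·Σt = 0.64²·147823/2125 = 28.493

t(4,1)=0.857 V=28.493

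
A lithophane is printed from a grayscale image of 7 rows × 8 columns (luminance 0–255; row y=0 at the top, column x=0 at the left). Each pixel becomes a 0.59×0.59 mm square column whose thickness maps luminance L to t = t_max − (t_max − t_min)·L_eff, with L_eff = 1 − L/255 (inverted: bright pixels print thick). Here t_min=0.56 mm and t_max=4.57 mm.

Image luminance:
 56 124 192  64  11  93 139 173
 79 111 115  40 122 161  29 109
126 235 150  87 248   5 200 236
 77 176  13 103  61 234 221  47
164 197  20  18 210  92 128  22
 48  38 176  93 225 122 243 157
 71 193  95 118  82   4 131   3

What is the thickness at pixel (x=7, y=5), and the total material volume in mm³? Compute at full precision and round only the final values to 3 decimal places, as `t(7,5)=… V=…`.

t(7,5)=3.029 V=46.427

span = t_max - t_min = 4.57 - 0.56 = 4.010
L(7,5) = 157, L_eff = 1 - 157/255 = 0.384314 (inverted)
t(7,5) = 4.57 - 4.010·0.384314 = 3.029
Σt over all 7·8 pixels = 3400967/25500 ≈ 133.3712549
V = pitch²·Σt = 0.59²·3400967/25500 = 46.427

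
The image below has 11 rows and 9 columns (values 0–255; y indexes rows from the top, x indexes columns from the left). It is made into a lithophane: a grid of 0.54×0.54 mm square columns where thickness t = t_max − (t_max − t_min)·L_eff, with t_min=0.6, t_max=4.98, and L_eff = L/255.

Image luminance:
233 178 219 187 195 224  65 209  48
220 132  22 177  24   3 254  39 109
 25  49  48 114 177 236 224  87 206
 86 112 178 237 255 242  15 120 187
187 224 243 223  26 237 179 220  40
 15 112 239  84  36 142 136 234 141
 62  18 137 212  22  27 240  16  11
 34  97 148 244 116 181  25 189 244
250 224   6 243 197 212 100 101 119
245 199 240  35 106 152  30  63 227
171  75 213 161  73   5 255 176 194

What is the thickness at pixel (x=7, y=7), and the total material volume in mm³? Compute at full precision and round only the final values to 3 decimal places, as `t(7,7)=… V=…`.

span = t_max - t_min = 4.98 - 0.6 = 4.380
L(7,7) = 189, L_eff = 189/255 = 0.741176
t(7,7) = 4.98 - 4.380·0.741176 = 1.734
Σt over all 11·9 pixels = 538529/2125 ≈ 253.4254118
V = pitch²·Σt = 0.54²·538529/2125 = 73.899

t(7,7)=1.734 V=73.899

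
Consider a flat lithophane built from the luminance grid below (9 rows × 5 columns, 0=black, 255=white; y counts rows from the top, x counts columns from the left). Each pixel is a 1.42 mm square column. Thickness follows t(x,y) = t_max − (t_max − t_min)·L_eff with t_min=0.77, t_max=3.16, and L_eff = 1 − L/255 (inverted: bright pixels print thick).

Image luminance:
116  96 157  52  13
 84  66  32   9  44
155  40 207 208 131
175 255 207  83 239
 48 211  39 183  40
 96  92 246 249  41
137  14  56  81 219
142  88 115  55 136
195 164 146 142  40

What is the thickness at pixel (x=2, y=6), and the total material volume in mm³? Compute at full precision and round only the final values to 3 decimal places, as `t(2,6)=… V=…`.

t(2,6)=1.295 V=170.863

span = t_max - t_min = 3.16 - 0.77 = 2.390
L(2,6) = 56, L_eff = 1 - 56/255 = 0.780392 (inverted)
t(2,6) = 3.16 - 2.390·0.780392 = 1.295
Σt over all 9·5 pixels = 2160791/25500 ≈ 84.7369020
V = pitch²·Σt = 1.42²·2160791/25500 = 170.863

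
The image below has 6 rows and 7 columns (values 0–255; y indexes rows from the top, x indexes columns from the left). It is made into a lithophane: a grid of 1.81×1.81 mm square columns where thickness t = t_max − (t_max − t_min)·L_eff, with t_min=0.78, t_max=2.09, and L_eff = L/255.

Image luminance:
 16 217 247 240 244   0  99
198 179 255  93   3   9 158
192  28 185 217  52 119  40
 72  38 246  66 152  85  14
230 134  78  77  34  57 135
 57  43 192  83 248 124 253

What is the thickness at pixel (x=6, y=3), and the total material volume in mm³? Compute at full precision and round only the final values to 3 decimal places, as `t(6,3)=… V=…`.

span = t_max - t_min = 2.09 - 0.78 = 1.310
L(6,3) = 14, L_eff = 14/255 = 0.054902
t(6,3) = 2.09 - 1.310·0.054902 = 2.018
Σt over all 6·7 pixels = 1556011/25500 ≈ 61.0200392
V = pitch²·Σt = 1.81²·1556011/25500 = 199.908

t(6,3)=2.018 V=199.908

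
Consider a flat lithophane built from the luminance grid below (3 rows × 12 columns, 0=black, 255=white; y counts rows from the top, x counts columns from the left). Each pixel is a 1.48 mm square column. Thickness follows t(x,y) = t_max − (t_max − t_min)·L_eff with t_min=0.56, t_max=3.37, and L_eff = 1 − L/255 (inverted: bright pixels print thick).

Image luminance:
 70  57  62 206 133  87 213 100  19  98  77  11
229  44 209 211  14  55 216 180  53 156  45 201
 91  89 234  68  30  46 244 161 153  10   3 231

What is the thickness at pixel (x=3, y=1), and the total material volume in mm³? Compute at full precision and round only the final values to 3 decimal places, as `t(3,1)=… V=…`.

span = t_max - t_min = 3.37 - 0.56 = 2.810
L(3,1) = 211, L_eff = 1 - 211/255 = 0.172549 (inverted)
t(3,1) = 3.37 - 2.810·0.172549 = 2.885
Σt over all 3·12 pixels = 833933/12750 ≈ 65.4065098
V = pitch²·Σt = 1.48²·833933/12750 = 143.266

t(3,1)=2.885 V=143.266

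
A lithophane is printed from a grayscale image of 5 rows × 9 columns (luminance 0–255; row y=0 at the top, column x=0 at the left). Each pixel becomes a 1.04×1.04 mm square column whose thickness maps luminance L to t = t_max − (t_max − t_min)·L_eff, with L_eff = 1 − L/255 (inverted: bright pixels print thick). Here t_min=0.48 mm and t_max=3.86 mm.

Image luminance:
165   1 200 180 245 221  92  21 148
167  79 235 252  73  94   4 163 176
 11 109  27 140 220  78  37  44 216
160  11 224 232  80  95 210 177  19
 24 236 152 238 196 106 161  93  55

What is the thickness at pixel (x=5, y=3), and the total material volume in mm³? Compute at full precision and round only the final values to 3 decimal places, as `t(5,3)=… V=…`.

t(5,3)=1.739 V=107.475

span = t_max - t_min = 3.86 - 0.48 = 3.380
L(5,3) = 95, L_eff = 1 - 95/255 = 0.627451 (inverted)
t(5,3) = 3.86 - 3.380·0.627451 = 1.739
Σt over all 5·9 pixels = 1266923/12750 ≈ 99.3665098
V = pitch²·Σt = 1.04²·1266923/12750 = 107.475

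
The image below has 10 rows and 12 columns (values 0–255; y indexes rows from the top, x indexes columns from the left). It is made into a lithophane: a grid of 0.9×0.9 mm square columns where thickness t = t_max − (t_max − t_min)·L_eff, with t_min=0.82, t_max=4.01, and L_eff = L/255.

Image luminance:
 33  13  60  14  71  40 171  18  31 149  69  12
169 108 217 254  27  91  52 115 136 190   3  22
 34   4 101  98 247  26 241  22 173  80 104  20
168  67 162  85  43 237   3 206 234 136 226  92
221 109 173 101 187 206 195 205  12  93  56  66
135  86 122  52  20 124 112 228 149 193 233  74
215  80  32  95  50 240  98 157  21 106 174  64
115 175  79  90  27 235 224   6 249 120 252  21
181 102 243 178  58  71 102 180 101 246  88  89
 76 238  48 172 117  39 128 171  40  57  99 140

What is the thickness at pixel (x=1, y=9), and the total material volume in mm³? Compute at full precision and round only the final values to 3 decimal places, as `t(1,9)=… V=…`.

t(1,9)=1.033 V=248.772

span = t_max - t_min = 4.01 - 0.82 = 3.190
L(1,9) = 238, L_eff = 238/255 = 0.933333
t(1,9) = 4.01 - 3.190·0.933333 = 1.033
Σt over all 10·12 pixels = 1566343/5100 ≈ 307.1260784
V = pitch²·Σt = 0.9²·1566343/5100 = 248.772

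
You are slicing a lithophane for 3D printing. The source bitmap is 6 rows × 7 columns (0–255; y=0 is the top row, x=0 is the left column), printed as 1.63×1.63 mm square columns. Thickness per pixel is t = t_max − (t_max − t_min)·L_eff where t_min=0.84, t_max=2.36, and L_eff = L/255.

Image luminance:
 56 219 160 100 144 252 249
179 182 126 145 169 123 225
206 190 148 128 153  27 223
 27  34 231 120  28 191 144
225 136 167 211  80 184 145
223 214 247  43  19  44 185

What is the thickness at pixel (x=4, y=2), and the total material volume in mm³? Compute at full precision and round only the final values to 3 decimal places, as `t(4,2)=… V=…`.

span = t_max - t_min = 2.36 - 0.84 = 1.520
L(4,2) = 153, L_eff = 153/255 = 0.600000
t(4,2) = 2.36 - 1.520·0.600000 = 1.448
Σt over all 6·7 pixels = 392414/6375 ≈ 61.5551373
V = pitch²·Σt = 1.63²·392414/6375 = 163.546

t(4,2)=1.448 V=163.546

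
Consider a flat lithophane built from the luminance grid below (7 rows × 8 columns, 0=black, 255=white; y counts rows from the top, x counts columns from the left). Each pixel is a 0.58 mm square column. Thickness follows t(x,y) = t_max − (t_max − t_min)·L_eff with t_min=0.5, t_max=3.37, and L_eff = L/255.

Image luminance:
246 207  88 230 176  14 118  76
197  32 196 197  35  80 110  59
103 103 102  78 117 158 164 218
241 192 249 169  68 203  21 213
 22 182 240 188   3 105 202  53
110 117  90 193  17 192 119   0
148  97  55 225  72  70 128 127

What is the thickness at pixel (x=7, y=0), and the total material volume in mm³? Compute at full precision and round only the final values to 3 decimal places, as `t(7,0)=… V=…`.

t(7,0)=2.515 V=36.168

span = t_max - t_min = 3.37 - 0.5 = 2.870
L(7,0) = 76, L_eff = 76/255 = 0.298039
t(7,0) = 3.37 - 2.870·0.298039 = 2.515
Σt over all 7·8 pixels = 182777/1700 ≈ 107.5158824
V = pitch²·Σt = 0.58²·182777/1700 = 36.168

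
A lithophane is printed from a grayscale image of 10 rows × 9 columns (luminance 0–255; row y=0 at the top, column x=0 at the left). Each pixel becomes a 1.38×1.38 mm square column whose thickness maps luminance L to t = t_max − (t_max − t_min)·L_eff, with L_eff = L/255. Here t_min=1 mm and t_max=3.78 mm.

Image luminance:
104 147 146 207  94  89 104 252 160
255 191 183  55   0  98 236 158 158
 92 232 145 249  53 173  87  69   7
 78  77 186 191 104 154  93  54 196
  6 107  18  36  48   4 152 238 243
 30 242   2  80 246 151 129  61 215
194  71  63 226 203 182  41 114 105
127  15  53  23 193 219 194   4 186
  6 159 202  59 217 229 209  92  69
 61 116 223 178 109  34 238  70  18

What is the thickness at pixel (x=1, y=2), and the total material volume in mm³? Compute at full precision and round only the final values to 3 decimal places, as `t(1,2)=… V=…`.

span = t_max - t_min = 3.78 - 1 = 2.780
L(1,2) = 232, L_eff = 232/255 = 0.909804
t(1,2) = 3.78 - 2.780·0.909804 = 1.251
Σt over all 10·9 pixels = 2754757/12750 ≈ 216.0593725
V = pitch²·Σt = 1.38²·2754757/12750 = 411.463

t(1,2)=1.251 V=411.463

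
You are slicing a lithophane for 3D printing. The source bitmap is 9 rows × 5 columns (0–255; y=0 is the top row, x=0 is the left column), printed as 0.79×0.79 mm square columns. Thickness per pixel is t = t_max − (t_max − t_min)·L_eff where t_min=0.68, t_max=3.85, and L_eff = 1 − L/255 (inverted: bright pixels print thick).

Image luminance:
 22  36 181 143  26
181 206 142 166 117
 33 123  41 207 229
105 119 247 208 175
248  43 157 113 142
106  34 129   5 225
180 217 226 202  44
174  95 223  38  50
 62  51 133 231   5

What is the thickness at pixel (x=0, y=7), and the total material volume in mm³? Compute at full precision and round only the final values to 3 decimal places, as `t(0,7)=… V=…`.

t(0,7)=2.843 V=64.407

span = t_max - t_min = 3.85 - 0.68 = 3.170
L(0,7) = 174, L_eff = 1 - 174/255 = 0.317647 (inverted)
t(0,7) = 3.85 - 3.170·0.317647 = 2.843
Σt over all 9·5 pixels = 131579/1275 ≈ 103.1992157
V = pitch²·Σt = 0.79²·131579/1275 = 64.407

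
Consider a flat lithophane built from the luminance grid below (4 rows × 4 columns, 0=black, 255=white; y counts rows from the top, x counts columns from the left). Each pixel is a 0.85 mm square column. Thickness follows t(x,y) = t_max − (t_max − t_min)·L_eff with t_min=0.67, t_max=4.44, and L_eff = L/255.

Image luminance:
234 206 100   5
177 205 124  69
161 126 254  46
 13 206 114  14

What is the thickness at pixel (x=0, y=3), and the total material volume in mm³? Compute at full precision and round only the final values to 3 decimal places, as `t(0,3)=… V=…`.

span = t_max - t_min = 4.44 - 0.67 = 3.770
L(0,3) = 13, L_eff = 13/255 = 0.050980
t(0,3) = 4.44 - 3.770·0.050980 = 4.248
Σt over all 4·4 pixels = 518581/12750 ≈ 40.6730196
V = pitch²·Σt = 0.85²·518581/12750 = 29.386

t(0,3)=4.248 V=29.386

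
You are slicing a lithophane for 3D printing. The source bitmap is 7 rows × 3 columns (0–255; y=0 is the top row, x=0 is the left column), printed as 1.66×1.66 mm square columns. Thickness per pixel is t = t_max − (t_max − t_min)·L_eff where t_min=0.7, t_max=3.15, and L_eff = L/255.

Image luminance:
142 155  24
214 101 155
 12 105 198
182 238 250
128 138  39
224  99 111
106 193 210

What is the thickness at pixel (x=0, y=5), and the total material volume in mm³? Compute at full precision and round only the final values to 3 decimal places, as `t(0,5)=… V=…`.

span = t_max - t_min = 3.15 - 0.7 = 2.450
L(0,5) = 224, L_eff = 224/255 = 0.878431
t(0,5) = 3.15 - 2.450·0.878431 = 0.998
Σt over all 7·3 pixels = 63063/1700 ≈ 37.0958824
V = pitch²·Σt = 1.66²·63063/1700 = 102.221

t(0,5)=0.998 V=102.221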